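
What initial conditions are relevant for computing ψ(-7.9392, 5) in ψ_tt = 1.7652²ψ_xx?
Domain of dependence: [-16.7652, 0.8868]. Signals travel at speed 1.7652, so data within |x - -7.9392| ≤ 1.7652·5 = 8.826 can reach the point.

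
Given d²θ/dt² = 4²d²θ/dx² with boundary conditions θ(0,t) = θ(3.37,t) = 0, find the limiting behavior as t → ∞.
θ oscillates (no decay). Energy is conserved; the solution oscillates indefinitely as standing waves.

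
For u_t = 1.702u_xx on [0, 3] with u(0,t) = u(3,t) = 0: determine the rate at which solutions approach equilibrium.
Eigenvalues: λₙ = 1.702n²π²/3².
First three modes:
  n=1: λ₁ = 1.702π²/3² ≈ 1.866
  n=2: λ₂ = 6.808π²/3² ≈ 7.466 (4× faster decay)
  n=3: λ₃ = 15.318π²/3² ≈ 16.798 (9× faster decay)
As t → ∞, higher modes decay exponentially faster. The n=1 mode dominates: u ~ c₁ sin(πx/3) e^{-λ₁t}.
Decay rate: λ₁ = 1.702π²/3² ≈ 1.866.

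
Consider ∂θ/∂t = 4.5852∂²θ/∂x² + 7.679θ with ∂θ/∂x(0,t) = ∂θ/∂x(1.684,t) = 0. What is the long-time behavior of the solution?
As t → ∞, θ grows unboundedly. With Neumann BCs the constant mode has diffusion eigenvalue 0, so any r > 0 makes it grow like e^(7.679t); solution grows exponentially.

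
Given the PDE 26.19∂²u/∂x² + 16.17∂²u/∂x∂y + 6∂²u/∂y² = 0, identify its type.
The second-order coefficients are A = 26.19, B = 16.17, C = 6. Since B² - 4AC = -367.0911 < 0, this is an elliptic PDE.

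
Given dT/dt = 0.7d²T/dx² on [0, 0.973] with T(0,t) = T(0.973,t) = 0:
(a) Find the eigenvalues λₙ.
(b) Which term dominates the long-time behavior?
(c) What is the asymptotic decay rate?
Eigenvalues: λₙ = 0.7n²π²/0.973².
First three modes:
  n=1: λ₁ = 0.7π²/0.973² ≈ 7.297
  n=2: λ₂ = 2.8π²/0.973² ≈ 29.19 (4× faster decay)
  n=3: λ₃ = 6.3π²/0.973² ≈ 65.677 (9× faster decay)
As t → ∞, higher modes decay exponentially faster. The n=1 mode dominates: T ~ c₁ sin(πx/0.973) e^{-λ₁t}.
Decay rate: λ₁ = 0.7π²/0.973² ≈ 7.297.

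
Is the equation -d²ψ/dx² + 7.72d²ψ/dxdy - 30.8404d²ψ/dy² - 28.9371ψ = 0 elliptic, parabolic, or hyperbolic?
Computing B² - 4AC with A = -1, B = 7.72, C = -30.8404: discriminant = -63.7632 (negative). Answer: elliptic.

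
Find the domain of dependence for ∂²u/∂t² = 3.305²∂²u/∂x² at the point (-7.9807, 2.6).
Domain of dependence: [-16.5737, 0.6123]. Signals travel at speed 3.305, so data within |x - -7.9807| ≤ 3.305·2.6 = 8.593 can reach the point.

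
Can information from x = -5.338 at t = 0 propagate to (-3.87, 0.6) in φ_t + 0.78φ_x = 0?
No. Only data at x = -4.338 affects (-3.87, 0.6). Advection has one-way propagation along characteristics.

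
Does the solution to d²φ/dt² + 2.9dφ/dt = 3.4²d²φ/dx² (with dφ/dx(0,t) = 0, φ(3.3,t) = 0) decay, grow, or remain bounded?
φ → 0. Damping (γ=2.9) dissipates energy; oscillations decay exponentially.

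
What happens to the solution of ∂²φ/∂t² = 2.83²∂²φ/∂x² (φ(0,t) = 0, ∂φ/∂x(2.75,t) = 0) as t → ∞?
φ oscillates (no decay). Energy is conserved; the solution oscillates indefinitely as standing waves.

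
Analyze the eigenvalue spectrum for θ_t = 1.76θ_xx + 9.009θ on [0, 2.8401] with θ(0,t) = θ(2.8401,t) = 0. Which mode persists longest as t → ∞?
Eigenvalues: λₙ = 1.76n²π²/2.8401² - 9.009.
First three modes:
  n=1: λ₁ = 1.76π²/2.8401² - 9.009 ≈ -6.855
  n=2: λ₂ = 7.04π²/2.8401² - 9.009 ≈ -0.395
  n=3: λ₃ = 15.84π²/2.8401² - 9.009 ≈ 10.373
Since 1.76π²/2.8401² ≈ 2.154 < 9.009, λ₁ < 0.
The n=1 mode grows fastest (−λₙ is largest for n=1) → dominates.
Asymptotic: θ ~ c₁ sin(πx/2.8401) e^{6.855t} (exponential growth at rate −λ₁ ≈ 6.855).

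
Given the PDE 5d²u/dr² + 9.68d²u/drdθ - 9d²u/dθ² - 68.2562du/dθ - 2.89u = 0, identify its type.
The second-order coefficients are A = 5, B = 9.68, C = -9. Since B² - 4AC = 273.7024 > 0, this is a hyperbolic PDE.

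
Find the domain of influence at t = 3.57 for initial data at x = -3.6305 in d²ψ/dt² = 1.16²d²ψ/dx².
Domain of influence: [-7.7717, 0.5107]. Data at x = -3.6305 spreads outward at speed 1.16.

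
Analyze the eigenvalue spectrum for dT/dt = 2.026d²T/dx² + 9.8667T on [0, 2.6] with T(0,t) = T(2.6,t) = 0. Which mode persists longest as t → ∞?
Eigenvalues: λₙ = 2.026n²π²/2.6² - 9.8667.
First three modes:
  n=1: λ₁ = 2.026π²/2.6² - 9.8667 ≈ -6.909
  n=2: λ₂ = 8.104π²/2.6² - 9.8667 ≈ 1.965
  n=3: λ₃ = 18.234π²/2.6² - 9.8667 ≈ 16.755
Since 2.026π²/2.6² ≈ 2.958 < 9.8667, λ₁ < 0.
The n=1 mode grows fastest (−λₙ is largest for n=1) → dominates.
Asymptotic: T ~ c₁ sin(πx/2.6) e^{6.909t} (exponential growth at rate −λ₁ ≈ 6.909).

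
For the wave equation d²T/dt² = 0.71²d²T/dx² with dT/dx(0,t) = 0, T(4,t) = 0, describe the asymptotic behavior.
T oscillates (no decay). Energy is conserved; the solution oscillates indefinitely as standing waves.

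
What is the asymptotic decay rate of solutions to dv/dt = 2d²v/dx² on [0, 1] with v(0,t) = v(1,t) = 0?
Eigenvalues: λₙ = 2n²π².
First three modes:
  n=1: λ₁ = 2π² ≈ 19.739
  n=2: λ₂ = 8π² ≈ 78.957 (4× faster decay)
  n=3: λ₃ = 18π² ≈ 177.653 (9× faster decay)
As t → ∞, higher modes decay exponentially faster. The n=1 mode dominates: v ~ c₁ sin(πx) e^{-λ₁t}.
Decay rate: λ₁ = 2π² ≈ 19.739.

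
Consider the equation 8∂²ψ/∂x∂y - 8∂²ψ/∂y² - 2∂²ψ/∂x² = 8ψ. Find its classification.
Rewriting in standard form: -2∂²ψ/∂x² + 8∂²ψ/∂x∂y - 8∂²ψ/∂y² - 8ψ = 0. Parabolic. (A = -2, B = 8, C = -8 gives B² - 4AC = 0.)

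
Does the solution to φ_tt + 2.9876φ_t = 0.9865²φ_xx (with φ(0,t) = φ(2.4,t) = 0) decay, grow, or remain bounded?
φ → 0. Damping (γ=2.9876) dissipates energy; oscillations decay exponentially.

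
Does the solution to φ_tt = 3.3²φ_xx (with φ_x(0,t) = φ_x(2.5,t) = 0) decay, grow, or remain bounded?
φ oscillates about a mean that drifts linearly in t (generically unbounded; no decay). There is no damping, so the nonconstant modes persist as standing waves (energy conserved, no decay). But with Neumann conditions at both ends the constant mode has eigenvalue 0: the spatial mean M(t) of φ satisfies M'' = 0, so M(t) = M(0) + M'(0)·t. Unless the initial velocity has zero mean (∫φ_t(x,0)dx = 0), the solution grows linearly in t (unbounded, though not exponentially); if it does have zero mean, the solution stays bounded and simply oscillates.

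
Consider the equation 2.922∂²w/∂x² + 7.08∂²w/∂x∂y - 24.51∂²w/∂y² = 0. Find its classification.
Hyperbolic. (A = 2.922, B = 7.08, C = -24.51 gives B² - 4AC = 336.59928.)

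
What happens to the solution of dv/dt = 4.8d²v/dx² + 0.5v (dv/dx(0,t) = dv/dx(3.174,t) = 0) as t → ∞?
v grows unboundedly. With Neumann BCs the constant mode has diffusion eigenvalue 0, so any r > 0 makes it grow like e^(0.5t); solution grows exponentially.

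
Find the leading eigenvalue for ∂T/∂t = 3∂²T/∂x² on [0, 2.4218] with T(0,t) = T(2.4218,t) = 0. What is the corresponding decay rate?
Eigenvalues: λₙ = 3n²π²/2.4218².
First three modes:
  n=1: λ₁ = 3π²/2.4218² ≈ 5.048
  n=2: λ₂ = 12π²/2.4218² ≈ 20.193 (4× faster decay)
  n=3: λ₃ = 27π²/2.4218² ≈ 45.435 (9× faster decay)
As t → ∞, higher modes decay exponentially faster. The n=1 mode dominates: T ~ c₁ sin(πx/2.4218) e^{-λ₁t}.
Decay rate: λ₁ = 3π²/2.4218² ≈ 5.048.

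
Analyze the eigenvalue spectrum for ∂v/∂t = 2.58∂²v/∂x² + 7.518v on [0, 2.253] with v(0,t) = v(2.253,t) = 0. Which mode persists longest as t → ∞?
Eigenvalues: λₙ = 2.58n²π²/2.253² - 7.518.
First three modes:
  n=1: λ₁ = 2.58π²/2.253² - 7.518 ≈ -2.502
  n=2: λ₂ = 10.32π²/2.253² - 7.518 ≈ 12.548
  n=3: λ₃ = 23.22π²/2.253² - 7.518 ≈ 37.63
Since 2.58π²/2.253² ≈ 5.016 < 7.518, λ₁ < 0.
The n=1 mode grows fastest (−λₙ is largest for n=1) → dominates.
Asymptotic: v ~ c₁ sin(πx/2.253) e^{2.502t} (exponential growth at rate −λ₁ ≈ 2.502).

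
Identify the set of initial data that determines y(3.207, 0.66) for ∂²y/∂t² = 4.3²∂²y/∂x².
Domain of dependence: [0.369, 6.045]. Signals travel at speed 4.3, so data within |x - 3.207| ≤ 4.3·0.66 = 2.838 can reach the point.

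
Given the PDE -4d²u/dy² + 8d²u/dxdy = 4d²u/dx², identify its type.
Rewriting in standard form: -4d²u/dx² + 8d²u/dxdy - 4d²u/dy² = 0. The second-order coefficients are A = -4, B = 8, C = -4. Since B² - 4AC = 0 = 0, this is a parabolic PDE.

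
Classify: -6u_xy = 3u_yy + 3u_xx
Rewriting in standard form: -3u_xx - 6u_xy - 3u_yy = 0. Parabolic (discriminant = 0).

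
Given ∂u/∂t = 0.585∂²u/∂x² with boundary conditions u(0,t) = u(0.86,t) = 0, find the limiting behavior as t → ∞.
u → 0. Heat diffuses out through both boundaries.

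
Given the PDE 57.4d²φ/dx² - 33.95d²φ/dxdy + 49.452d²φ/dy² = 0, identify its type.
The second-order coefficients are A = 57.4, B = -33.95, C = 49.452. Since B² - 4AC = -10201.5767 < 0, this is an elliptic PDE.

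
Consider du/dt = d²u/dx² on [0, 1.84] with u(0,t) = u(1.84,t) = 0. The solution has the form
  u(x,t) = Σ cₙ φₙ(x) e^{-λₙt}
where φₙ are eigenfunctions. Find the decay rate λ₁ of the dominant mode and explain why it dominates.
Eigenvalues: λₙ = n²π²/1.84².
First three modes:
  n=1: λ₁ = π²/1.84² ≈ 2.915
  n=2: λ₂ = 4π²/1.84² ≈ 11.661 (4× faster decay)
  n=3: λ₃ = 9π²/1.84² ≈ 26.237 (9× faster decay)
As t → ∞, higher modes decay exponentially faster. The n=1 mode dominates: u ~ c₁ sin(πx/1.84) e^{-λ₁t}.
Decay rate: λ₁ = π²/1.84² ≈ 2.915.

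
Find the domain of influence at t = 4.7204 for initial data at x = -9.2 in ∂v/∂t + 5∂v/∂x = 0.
At x = 14.402. The characteristic carries data from (-9.2, 0) to (14.402, 4.7204).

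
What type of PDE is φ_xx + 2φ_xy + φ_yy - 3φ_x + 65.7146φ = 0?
With A = 1, B = 2, C = 1, the discriminant is 0. This is a parabolic PDE.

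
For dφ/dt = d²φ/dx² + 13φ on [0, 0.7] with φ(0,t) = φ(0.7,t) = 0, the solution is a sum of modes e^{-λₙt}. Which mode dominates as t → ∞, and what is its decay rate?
Eigenvalues: λₙ = n²π²/0.7² - 13.
First three modes:
  n=1: λ₁ = π²/0.7² - 13 ≈ 7.142
  n=2: λ₂ = 4π²/0.7² - 13 ≈ 67.568
  n=3: λ₃ = 9π²/0.7² - 13 ≈ 168.278
Since π²/0.7² ≈ 20.142 > 13, all λₙ > 0.
The n=1 mode decays slowest → dominates as t → ∞.
Asymptotic: φ ~ c₁ sin(πx/0.7) e^{-λ₁t} with decay rate λ₁ ≈ 7.142.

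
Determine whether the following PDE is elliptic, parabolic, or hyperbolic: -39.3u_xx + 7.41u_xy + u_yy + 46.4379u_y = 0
Coefficients: A = -39.3, B = 7.41, C = 1. B² - 4AC = 212.1081, which is positive, so the equation is hyperbolic.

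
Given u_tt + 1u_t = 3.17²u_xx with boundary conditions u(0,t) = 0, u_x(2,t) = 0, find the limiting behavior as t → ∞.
u → 0. Damping (γ=1) dissipates energy; oscillations decay exponentially.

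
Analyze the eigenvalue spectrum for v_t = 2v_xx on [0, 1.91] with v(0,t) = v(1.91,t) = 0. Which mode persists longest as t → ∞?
Eigenvalues: λₙ = 2n²π²/1.91².
First three modes:
  n=1: λ₁ = 2π²/1.91² ≈ 5.411
  n=2: λ₂ = 8π²/1.91² ≈ 21.643 (4× faster decay)
  n=3: λ₃ = 18π²/1.91² ≈ 48.697 (9× faster decay)
As t → ∞, higher modes decay exponentially faster. The n=1 mode dominates: v ~ c₁ sin(πx/1.91) e^{-λ₁t}.
Decay rate: λ₁ = 2π²/1.91² ≈ 5.411.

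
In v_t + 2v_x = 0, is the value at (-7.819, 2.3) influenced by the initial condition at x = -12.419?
Yes. The characteristic through (-7.819, 2.3) passes through x = -12.419.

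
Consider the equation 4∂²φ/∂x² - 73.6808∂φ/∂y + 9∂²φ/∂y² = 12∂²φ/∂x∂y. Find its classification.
Rewriting in standard form: 4∂²φ/∂x² - 12∂²φ/∂x∂y + 9∂²φ/∂y² - 73.6808∂φ/∂y = 0. Parabolic. (A = 4, B = -12, C = 9 gives B² - 4AC = 0.)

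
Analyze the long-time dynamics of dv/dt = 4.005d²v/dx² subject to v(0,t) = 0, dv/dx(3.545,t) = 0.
Long-time behavior: v → 0. Heat escapes through the Dirichlet boundary.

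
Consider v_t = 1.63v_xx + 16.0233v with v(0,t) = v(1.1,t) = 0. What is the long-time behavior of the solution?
As t → ∞, v grows unboundedly. Reaction dominates diffusion (r=16.0233 > κπ²/L²≈13.3); solution grows exponentially.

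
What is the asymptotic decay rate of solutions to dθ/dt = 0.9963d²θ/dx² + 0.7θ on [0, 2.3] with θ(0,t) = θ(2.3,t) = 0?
Eigenvalues: λₙ = 0.9963n²π²/2.3² - 0.7.
First three modes:
  n=1: λ₁ = 0.9963π²/2.3² - 0.7 ≈ 1.159
  n=2: λ₂ = 3.9852π²/2.3² - 0.7 ≈ 6.735
  n=3: λ₃ = 8.9667π²/2.3² - 0.7 ≈ 16.029
Since 0.9963π²/2.3² ≈ 1.859 > 0.7, all λₙ > 0.
The n=1 mode decays slowest → dominates as t → ∞.
Asymptotic: θ ~ c₁ sin(πx/2.3) e^{-λ₁t} with decay rate λ₁ ≈ 1.159.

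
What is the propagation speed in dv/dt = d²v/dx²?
Infinite. The heat equation is parabolic, not hyperbolic, so disturbances propagate instantly.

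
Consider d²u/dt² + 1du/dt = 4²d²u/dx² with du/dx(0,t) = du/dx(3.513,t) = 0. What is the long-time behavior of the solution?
As t → ∞, u → constant (steady state). Damping (γ=1) dissipates the nonconstant modes; with Neumann BCs the spatial average obeys M''+γM'=0 and tends to a finite limit.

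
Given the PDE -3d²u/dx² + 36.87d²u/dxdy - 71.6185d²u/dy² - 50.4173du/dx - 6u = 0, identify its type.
The second-order coefficients are A = -3, B = 36.87, C = -71.6185. Since B² - 4AC = 499.9749 > 0, this is a hyperbolic PDE.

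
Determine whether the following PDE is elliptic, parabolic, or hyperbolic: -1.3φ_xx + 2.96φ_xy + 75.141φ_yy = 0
Coefficients: A = -1.3, B = 2.96, C = 75.141. B² - 4AC = 399.4948, which is positive, so the equation is hyperbolic.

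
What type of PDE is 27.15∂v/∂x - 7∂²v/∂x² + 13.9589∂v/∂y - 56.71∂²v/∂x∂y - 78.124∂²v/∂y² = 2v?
Rewriting in standard form: -7∂²v/∂x² - 56.71∂²v/∂x∂y - 78.124∂²v/∂y² + 27.15∂v/∂x + 13.9589∂v/∂y - 2v = 0. With A = -7, B = -56.71, C = -78.124, the discriminant is 1028.5521. This is a hyperbolic PDE.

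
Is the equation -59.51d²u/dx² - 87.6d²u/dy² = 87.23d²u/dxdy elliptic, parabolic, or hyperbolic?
Rewriting in standard form: -59.51d²u/dx² - 87.23d²u/dxdy - 87.6d²u/dy² = 0. Computing B² - 4AC with A = -59.51, B = -87.23, C = -87.6: discriminant = -13243.2311 (negative). Answer: elliptic.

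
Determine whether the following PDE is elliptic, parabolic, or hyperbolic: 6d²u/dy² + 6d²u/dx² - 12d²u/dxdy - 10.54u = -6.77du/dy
Rewriting in standard form: 6d²u/dx² - 12d²u/dxdy + 6d²u/dy² + 6.77du/dy - 10.54u = 0. Coefficients: A = 6, B = -12, C = 6. B² - 4AC = 0, which is zero, so the equation is parabolic.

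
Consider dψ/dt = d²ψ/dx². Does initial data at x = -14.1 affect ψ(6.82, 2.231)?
Yes, for any finite x. The heat equation has infinite propagation speed, so all initial data affects all points at any t > 0.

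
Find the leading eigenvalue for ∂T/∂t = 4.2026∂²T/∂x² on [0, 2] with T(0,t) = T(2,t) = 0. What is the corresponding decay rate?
Eigenvalues: λₙ = 4.2026n²π²/2².
First three modes:
  n=1: λ₁ = 4.2026π²/2² ≈ 10.369
  n=2: λ₂ = 16.8104π²/2² ≈ 41.478 (4× faster decay)
  n=3: λ₃ = 37.8234π²/2² ≈ 93.325 (9× faster decay)
As t → ∞, higher modes decay exponentially faster. The n=1 mode dominates: T ~ c₁ sin(πx/2) e^{-λ₁t}.
Decay rate: λ₁ = 4.2026π²/2² ≈ 10.369.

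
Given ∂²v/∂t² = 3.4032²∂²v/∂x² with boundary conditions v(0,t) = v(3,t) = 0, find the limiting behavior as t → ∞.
v oscillates (no decay). Energy is conserved; the solution oscillates indefinitely as standing waves.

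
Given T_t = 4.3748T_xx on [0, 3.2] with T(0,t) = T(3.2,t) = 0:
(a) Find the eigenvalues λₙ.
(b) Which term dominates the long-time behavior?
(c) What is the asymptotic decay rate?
Eigenvalues: λₙ = 4.3748n²π²/3.2².
First three modes:
  n=1: λ₁ = 4.3748π²/3.2² ≈ 4.217
  n=2: λ₂ = 17.4992π²/3.2² ≈ 16.866 (4× faster decay)
  n=3: λ₃ = 39.3732π²/3.2² ≈ 37.949 (9× faster decay)
As t → ∞, higher modes decay exponentially faster. The n=1 mode dominates: T ~ c₁ sin(πx/3.2) e^{-λ₁t}.
Decay rate: λ₁ = 4.3748π²/3.2² ≈ 4.217.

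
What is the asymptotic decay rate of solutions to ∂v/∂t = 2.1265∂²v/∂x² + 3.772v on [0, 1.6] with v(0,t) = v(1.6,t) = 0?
Eigenvalues: λₙ = 2.1265n²π²/1.6² - 3.772.
First three modes:
  n=1: λ₁ = 2.1265π²/1.6² - 3.772 ≈ 4.426
  n=2: λ₂ = 8.506π²/1.6² - 3.772 ≈ 29.021
  n=3: λ₃ = 19.1385π²/1.6² - 3.772 ≈ 70.013
Since 2.1265π²/1.6² ≈ 8.198 > 3.772, all λₙ > 0.
The n=1 mode decays slowest → dominates as t → ∞.
Asymptotic: v ~ c₁ sin(πx/1.6) e^{-λ₁t} with decay rate λ₁ ≈ 4.426.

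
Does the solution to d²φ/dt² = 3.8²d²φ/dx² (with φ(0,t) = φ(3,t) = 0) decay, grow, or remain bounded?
φ oscillates (no decay). Energy is conserved; the solution oscillates indefinitely as standing waves.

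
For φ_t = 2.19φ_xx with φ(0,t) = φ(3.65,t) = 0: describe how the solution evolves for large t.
φ → 0. Heat diffuses out through both boundaries.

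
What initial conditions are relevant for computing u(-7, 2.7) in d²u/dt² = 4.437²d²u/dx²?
Domain of dependence: [-18.9799, 4.9799]. Signals travel at speed 4.437, so data within |x - -7| ≤ 4.437·2.7 = 11.9799 can reach the point.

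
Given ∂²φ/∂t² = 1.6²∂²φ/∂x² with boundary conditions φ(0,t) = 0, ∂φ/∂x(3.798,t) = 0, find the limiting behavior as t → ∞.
φ oscillates (no decay). Energy is conserved; the solution oscillates indefinitely as standing waves.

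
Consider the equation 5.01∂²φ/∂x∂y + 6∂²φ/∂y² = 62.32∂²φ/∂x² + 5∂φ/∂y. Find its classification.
Rewriting in standard form: -62.32∂²φ/∂x² + 5.01∂²φ/∂x∂y + 6∂²φ/∂y² - 5∂φ/∂y = 0. Hyperbolic. (A = -62.32, B = 5.01, C = 6 gives B² - 4AC = 1520.7801.)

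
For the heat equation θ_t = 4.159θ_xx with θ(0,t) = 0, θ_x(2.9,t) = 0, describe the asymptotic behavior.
θ → 0. Heat escapes through the Dirichlet boundary.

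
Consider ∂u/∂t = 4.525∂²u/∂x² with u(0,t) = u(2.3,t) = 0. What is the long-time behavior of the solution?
As t → ∞, u → 0. Heat diffuses out through both boundaries.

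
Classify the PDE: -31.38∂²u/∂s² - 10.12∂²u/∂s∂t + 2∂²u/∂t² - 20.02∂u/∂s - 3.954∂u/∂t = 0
A = -31.38, B = -10.12, C = 2. Discriminant B² - 4AC = 353.4544. Since 353.4544 > 0, hyperbolic.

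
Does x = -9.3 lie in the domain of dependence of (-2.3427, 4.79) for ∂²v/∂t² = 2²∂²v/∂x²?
Yes. The domain of dependence is [-11.9227, 7.2373], and -9.3 ∈ [-11.9227, 7.2373].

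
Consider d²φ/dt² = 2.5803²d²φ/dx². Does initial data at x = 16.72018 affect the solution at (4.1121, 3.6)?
No. The domain of dependence is [-5.17698, 13.40118], and 16.72018 is outside this interval.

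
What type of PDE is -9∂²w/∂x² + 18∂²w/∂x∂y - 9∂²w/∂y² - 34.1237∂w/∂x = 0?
With A = -9, B = 18, C = -9, the discriminant is 0. This is a parabolic PDE.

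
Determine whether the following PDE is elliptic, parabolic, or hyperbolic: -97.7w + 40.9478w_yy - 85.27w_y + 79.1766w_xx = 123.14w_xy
Rewriting in standard form: 79.1766w_xx - 123.14w_xy + 40.9478w_yy - 85.27w_y - 97.7w = 0. Coefficients: A = 79.1766, B = -123.14, C = 40.9478. B² - 4AC = 2195.02927408, which is positive, so the equation is hyperbolic.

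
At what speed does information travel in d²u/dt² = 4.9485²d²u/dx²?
Speed = 4.9485. Information travels along characteristics x = x₀ ± 4.9485t.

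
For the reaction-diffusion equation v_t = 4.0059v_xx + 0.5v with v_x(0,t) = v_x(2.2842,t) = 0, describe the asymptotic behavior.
v grows unboundedly. With Neumann BCs the constant mode has diffusion eigenvalue 0, so any r > 0 makes it grow like e^(0.5t); solution grows exponentially.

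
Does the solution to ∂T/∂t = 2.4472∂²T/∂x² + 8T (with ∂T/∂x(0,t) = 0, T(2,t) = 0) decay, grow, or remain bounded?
T grows unboundedly. Reaction dominates diffusion (r=8 > κπ²/(4L²)≈1.51); solution grows exponentially.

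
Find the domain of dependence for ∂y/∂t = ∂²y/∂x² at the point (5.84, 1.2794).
The entire real line. The heat equation has infinite propagation speed: any initial disturbance instantly affects all points (though exponentially small far away).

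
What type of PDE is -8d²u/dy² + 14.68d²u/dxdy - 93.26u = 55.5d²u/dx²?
Rewriting in standard form: -55.5d²u/dx² + 14.68d²u/dxdy - 8d²u/dy² - 93.26u = 0. With A = -55.5, B = 14.68, C = -8, the discriminant is -1560.4976. This is an elliptic PDE.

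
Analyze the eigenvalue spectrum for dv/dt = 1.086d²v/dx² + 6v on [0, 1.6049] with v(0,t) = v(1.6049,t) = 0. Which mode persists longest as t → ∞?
Eigenvalues: λₙ = 1.086n²π²/1.6049² - 6.
First three modes:
  n=1: λ₁ = 1.086π²/1.6049² - 6 ≈ -1.839
  n=2: λ₂ = 4.344π²/1.6049² - 6 ≈ 10.645
  n=3: λ₃ = 9.774π²/1.6049² - 6 ≈ 31.452
Since 1.086π²/1.6049² ≈ 4.161 < 6, λ₁ < 0.
The n=1 mode grows fastest (−λₙ is largest for n=1) → dominates.
Asymptotic: v ~ c₁ sin(πx/1.6049) e^{1.839t} (exponential growth at rate −λ₁ ≈ 1.839).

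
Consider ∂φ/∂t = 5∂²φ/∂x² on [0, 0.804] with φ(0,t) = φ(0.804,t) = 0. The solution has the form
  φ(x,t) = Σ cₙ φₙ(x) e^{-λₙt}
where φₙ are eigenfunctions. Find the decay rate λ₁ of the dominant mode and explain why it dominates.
Eigenvalues: λₙ = 5n²π²/0.804².
First three modes:
  n=1: λ₁ = 5π²/0.804² ≈ 76.341
  n=2: λ₂ = 20π²/0.804² ≈ 305.364 (4× faster decay)
  n=3: λ₃ = 45π²/0.804² ≈ 687.069 (9× faster decay)
As t → ∞, higher modes decay exponentially faster. The n=1 mode dominates: φ ~ c₁ sin(πx/0.804) e^{-λ₁t}.
Decay rate: λ₁ = 5π²/0.804² ≈ 76.341.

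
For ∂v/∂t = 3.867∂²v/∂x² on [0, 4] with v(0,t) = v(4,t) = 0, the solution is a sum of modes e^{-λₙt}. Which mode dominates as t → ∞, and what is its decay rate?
Eigenvalues: λₙ = 3.867n²π²/4².
First three modes:
  n=1: λ₁ = 3.867π²/4² ≈ 2.385
  n=2: λ₂ = 15.468π²/4² ≈ 9.541 (4× faster decay)
  n=3: λ₃ = 34.803π²/4² ≈ 21.468 (9× faster decay)
As t → ∞, higher modes decay exponentially faster. The n=1 mode dominates: v ~ c₁ sin(πx/4) e^{-λ₁t}.
Decay rate: λ₁ = 3.867π²/4² ≈ 2.385.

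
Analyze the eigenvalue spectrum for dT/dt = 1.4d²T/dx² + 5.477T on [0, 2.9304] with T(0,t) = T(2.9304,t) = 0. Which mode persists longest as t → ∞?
Eigenvalues: λₙ = 1.4n²π²/2.9304² - 5.477.
First three modes:
  n=1: λ₁ = 1.4π²/2.9304² - 5.477 ≈ -3.868
  n=2: λ₂ = 5.6π²/2.9304² - 5.477 ≈ 0.959
  n=3: λ₃ = 12.6π²/2.9304² - 5.477 ≈ 9.005
Since 1.4π²/2.9304² ≈ 1.609 < 5.477, λ₁ < 0.
The n=1 mode grows fastest (−λₙ is largest for n=1) → dominates.
Asymptotic: T ~ c₁ sin(πx/2.9304) e^{3.868t} (exponential growth at rate −λ₁ ≈ 3.868).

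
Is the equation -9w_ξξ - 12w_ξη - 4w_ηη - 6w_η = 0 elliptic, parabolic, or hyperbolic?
Computing B² - 4AC with A = -9, B = -12, C = -4: discriminant = 0 (zero). Answer: parabolic.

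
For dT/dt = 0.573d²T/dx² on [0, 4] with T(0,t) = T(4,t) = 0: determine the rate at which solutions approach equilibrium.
Eigenvalues: λₙ = 0.573n²π²/4².
First three modes:
  n=1: λ₁ = 0.573π²/4² ≈ 0.353
  n=2: λ₂ = 2.292π²/4² ≈ 1.414 (4× faster decay)
  n=3: λ₃ = 5.157π²/4² ≈ 3.181 (9× faster decay)
As t → ∞, higher modes decay exponentially faster. The n=1 mode dominates: T ~ c₁ sin(πx/4) e^{-λ₁t}.
Decay rate: λ₁ = 0.573π²/4² ≈ 0.353.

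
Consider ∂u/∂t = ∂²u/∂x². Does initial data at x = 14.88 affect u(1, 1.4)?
Yes, for any finite x. The heat equation has infinite propagation speed, so all initial data affects all points at any t > 0.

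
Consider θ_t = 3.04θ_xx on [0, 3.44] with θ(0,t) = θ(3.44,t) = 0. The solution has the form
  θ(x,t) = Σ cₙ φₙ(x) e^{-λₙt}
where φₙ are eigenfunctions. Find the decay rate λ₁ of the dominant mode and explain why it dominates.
Eigenvalues: λₙ = 3.04n²π²/3.44².
First three modes:
  n=1: λ₁ = 3.04π²/3.44² ≈ 2.535
  n=2: λ₂ = 12.16π²/3.44² ≈ 10.142 (4× faster decay)
  n=3: λ₃ = 27.36π²/3.44² ≈ 22.819 (9× faster decay)
As t → ∞, higher modes decay exponentially faster. The n=1 mode dominates: θ ~ c₁ sin(πx/3.44) e^{-λ₁t}.
Decay rate: λ₁ = 3.04π²/3.44² ≈ 2.535.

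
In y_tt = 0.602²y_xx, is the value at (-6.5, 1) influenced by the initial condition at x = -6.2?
Yes. The domain of dependence is [-7.102, -5.898], and -6.2 ∈ [-7.102, -5.898].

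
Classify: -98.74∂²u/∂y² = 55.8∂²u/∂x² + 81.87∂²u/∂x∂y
Rewriting in standard form: -55.8∂²u/∂x² - 81.87∂²u/∂x∂y - 98.74∂²u/∂y² = 0. Elliptic (discriminant = -15336.0711).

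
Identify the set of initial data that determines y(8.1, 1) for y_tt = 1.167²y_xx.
Domain of dependence: [6.933, 9.267]. Signals travel at speed 1.167, so data within |x - 8.1| ≤ 1.167·1 = 1.167 can reach the point.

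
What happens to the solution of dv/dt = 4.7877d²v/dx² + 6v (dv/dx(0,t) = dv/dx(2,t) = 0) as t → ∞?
v grows unboundedly. With Neumann BCs the constant mode has diffusion eigenvalue 0, so any r > 0 makes it grow like e^(6t); solution grows exponentially.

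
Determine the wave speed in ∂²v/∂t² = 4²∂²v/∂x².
Speed = 4. Information travels along characteristics x = x₀ ± 4t.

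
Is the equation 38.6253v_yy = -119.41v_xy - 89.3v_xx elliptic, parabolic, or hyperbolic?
Rewriting in standard form: 89.3v_xx + 119.41v_xy + 38.6253v_yy = 0. Computing B² - 4AC with A = 89.3, B = 119.41, C = 38.6253: discriminant = 461.79094 (positive). Answer: hyperbolic.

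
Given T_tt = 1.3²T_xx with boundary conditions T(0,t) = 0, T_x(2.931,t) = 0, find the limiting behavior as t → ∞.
T oscillates (no decay). Energy is conserved; the solution oscillates indefinitely as standing waves.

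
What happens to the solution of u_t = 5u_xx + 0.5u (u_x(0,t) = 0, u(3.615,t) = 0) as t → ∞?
u → 0. Diffusion dominates reaction (r=0.5 < κπ²/(4L²)≈0.94); solution decays.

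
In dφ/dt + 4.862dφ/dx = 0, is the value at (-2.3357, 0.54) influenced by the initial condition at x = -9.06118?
No. Only data at x = -4.96118 affects (-2.3357, 0.54). Advection has one-way propagation along characteristics.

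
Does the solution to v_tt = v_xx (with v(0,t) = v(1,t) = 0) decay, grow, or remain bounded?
v oscillates (no decay). Energy is conserved; the solution oscillates indefinitely as standing waves.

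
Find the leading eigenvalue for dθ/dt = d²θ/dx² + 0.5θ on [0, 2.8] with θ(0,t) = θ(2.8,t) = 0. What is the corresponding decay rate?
Eigenvalues: λₙ = n²π²/2.8² - 0.5.
First three modes:
  n=1: λ₁ = π²/2.8² - 0.5 ≈ 0.759
  n=2: λ₂ = 4π²/2.8² - 0.5 ≈ 4.536
  n=3: λ₃ = 9π²/2.8² - 0.5 ≈ 10.83
Since π²/2.8² ≈ 1.259 > 0.5, all λₙ > 0.
The n=1 mode decays slowest → dominates as t → ∞.
Asymptotic: θ ~ c₁ sin(πx/2.8) e^{-λ₁t} with decay rate λ₁ ≈ 0.759.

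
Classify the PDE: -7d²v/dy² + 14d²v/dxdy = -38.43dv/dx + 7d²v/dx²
Rewriting in standard form: -7d²v/dx² + 14d²v/dxdy - 7d²v/dy² + 38.43dv/dx = 0. A = -7, B = 14, C = -7. Discriminant B² - 4AC = 0. Since 0 = 0, parabolic.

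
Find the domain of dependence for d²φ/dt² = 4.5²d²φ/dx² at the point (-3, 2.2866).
Domain of dependence: [-13.2897, 7.2897]. Signals travel at speed 4.5, so data within |x - -3| ≤ 4.5·2.2866 = 10.2897 can reach the point.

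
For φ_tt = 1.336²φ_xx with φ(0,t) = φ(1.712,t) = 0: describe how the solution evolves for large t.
φ oscillates (no decay). Energy is conserved; the solution oscillates indefinitely as standing waves.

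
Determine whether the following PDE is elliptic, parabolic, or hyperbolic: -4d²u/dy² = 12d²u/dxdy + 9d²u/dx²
Rewriting in standard form: -9d²u/dx² - 12d²u/dxdy - 4d²u/dy² = 0. Coefficients: A = -9, B = -12, C = -4. B² - 4AC = 0, which is zero, so the equation is parabolic.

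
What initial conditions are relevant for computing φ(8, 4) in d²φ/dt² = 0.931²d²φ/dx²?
Domain of dependence: [4.276, 11.724]. Signals travel at speed 0.931, so data within |x - 8| ≤ 0.931·4 = 3.724 can reach the point.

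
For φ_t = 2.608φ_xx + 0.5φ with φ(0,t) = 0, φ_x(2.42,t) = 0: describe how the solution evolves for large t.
φ → 0. Diffusion dominates reaction (r=0.5 < κπ²/(4L²)≈1.1); solution decays.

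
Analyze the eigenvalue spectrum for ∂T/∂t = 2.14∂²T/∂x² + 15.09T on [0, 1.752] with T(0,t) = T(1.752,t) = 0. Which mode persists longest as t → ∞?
Eigenvalues: λₙ = 2.14n²π²/1.752² - 15.09.
First three modes:
  n=1: λ₁ = 2.14π²/1.752² - 15.09 ≈ -8.209
  n=2: λ₂ = 8.56π²/1.752² - 15.09 ≈ 12.434
  n=3: λ₃ = 19.26π²/1.752² - 15.09 ≈ 46.838
Since 2.14π²/1.752² ≈ 6.881 < 15.09, λ₁ < 0.
The n=1 mode grows fastest (−λₙ is largest for n=1) → dominates.
Asymptotic: T ~ c₁ sin(πx/1.752) e^{8.209t} (exponential growth at rate −λ₁ ≈ 8.209).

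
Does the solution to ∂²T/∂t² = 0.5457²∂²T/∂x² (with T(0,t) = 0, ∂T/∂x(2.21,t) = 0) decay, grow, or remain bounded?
T oscillates (no decay). Energy is conserved; the solution oscillates indefinitely as standing waves.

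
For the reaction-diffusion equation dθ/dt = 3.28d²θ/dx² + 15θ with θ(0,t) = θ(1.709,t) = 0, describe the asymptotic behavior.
θ grows unboundedly. Reaction dominates diffusion (r=15 > κπ²/L²≈11.08); solution grows exponentially.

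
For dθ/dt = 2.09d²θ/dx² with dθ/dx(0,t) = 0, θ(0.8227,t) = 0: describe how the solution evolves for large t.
θ → 0. Heat escapes through the Dirichlet boundary.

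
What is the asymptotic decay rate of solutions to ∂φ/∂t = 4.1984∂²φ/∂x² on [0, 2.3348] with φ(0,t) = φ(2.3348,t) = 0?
Eigenvalues: λₙ = 4.1984n²π²/2.3348².
First three modes:
  n=1: λ₁ = 4.1984π²/2.3348² ≈ 7.601
  n=2: λ₂ = 16.7936π²/2.3348² ≈ 30.405 (4× faster decay)
  n=3: λ₃ = 37.7856π²/2.3348² ≈ 68.411 (9× faster decay)
As t → ∞, higher modes decay exponentially faster. The n=1 mode dominates: φ ~ c₁ sin(πx/2.3348) e^{-λ₁t}.
Decay rate: λ₁ = 4.1984π²/2.3348² ≈ 7.601.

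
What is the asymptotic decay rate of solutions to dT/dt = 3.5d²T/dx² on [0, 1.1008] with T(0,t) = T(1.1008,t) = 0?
Eigenvalues: λₙ = 3.5n²π²/1.1008².
First three modes:
  n=1: λ₁ = 3.5π²/1.1008² ≈ 28.507
  n=2: λ₂ = 14π²/1.1008² ≈ 114.028 (4× faster decay)
  n=3: λ₃ = 31.5π²/1.1008² ≈ 256.563 (9× faster decay)
As t → ∞, higher modes decay exponentially faster. The n=1 mode dominates: T ~ c₁ sin(πx/1.1008) e^{-λ₁t}.
Decay rate: λ₁ = 3.5π²/1.1008² ≈ 28.507.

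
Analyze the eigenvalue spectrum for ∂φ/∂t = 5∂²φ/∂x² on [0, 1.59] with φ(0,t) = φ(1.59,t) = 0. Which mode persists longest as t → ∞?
Eigenvalues: λₙ = 5n²π²/1.59².
First three modes:
  n=1: λ₁ = 5π²/1.59² ≈ 19.52
  n=2: λ₂ = 20π²/1.59² ≈ 78.079 (4× faster decay)
  n=3: λ₃ = 45π²/1.59² ≈ 175.678 (9× faster decay)
As t → ∞, higher modes decay exponentially faster. The n=1 mode dominates: φ ~ c₁ sin(πx/1.59) e^{-λ₁t}.
Decay rate: λ₁ = 5π²/1.59² ≈ 19.52.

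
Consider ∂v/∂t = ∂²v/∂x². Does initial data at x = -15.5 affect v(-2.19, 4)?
Yes, for any finite x. The heat equation has infinite propagation speed, so all initial data affects all points at any t > 0.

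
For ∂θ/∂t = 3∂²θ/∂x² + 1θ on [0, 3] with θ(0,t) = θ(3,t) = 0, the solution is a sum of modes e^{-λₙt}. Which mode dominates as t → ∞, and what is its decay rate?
Eigenvalues: λₙ = 3n²π²/3² - 1.
First three modes:
  n=1: λ₁ = 3π²/3² - 1 ≈ 2.29
  n=2: λ₂ = 12π²/3² - 1 ≈ 12.159
  n=3: λ₃ = 27π²/3² - 1 ≈ 28.609
Since 3π²/3² ≈ 3.29 > 1, all λₙ > 0.
The n=1 mode decays slowest → dominates as t → ∞.
Asymptotic: θ ~ c₁ sin(πx/3) e^{-λ₁t} with decay rate λ₁ ≈ 2.29.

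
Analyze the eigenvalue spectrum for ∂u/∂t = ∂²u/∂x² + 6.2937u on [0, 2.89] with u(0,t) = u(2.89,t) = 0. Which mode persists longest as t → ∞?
Eigenvalues: λₙ = n²π²/2.89² - 6.2937.
First three modes:
  n=1: λ₁ = π²/2.89² - 6.2937 ≈ -5.112
  n=2: λ₂ = 4π²/2.89² - 6.2937 ≈ -1.567
  n=3: λ₃ = 9π²/2.89² - 6.2937 ≈ 4.342
Since π²/2.89² ≈ 1.182 < 6.2937, λ₁ < 0.
The n=1 mode grows fastest (−λₙ is largest for n=1) → dominates.
Asymptotic: u ~ c₁ sin(πx/2.89) e^{5.112t} (exponential growth at rate −λ₁ ≈ 5.112).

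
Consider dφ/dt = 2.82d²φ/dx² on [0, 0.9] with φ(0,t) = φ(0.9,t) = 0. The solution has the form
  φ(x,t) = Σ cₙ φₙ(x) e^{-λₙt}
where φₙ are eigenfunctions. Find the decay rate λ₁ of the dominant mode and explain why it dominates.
Eigenvalues: λₙ = 2.82n²π²/0.9².
First three modes:
  n=1: λ₁ = 2.82π²/0.9² ≈ 34.361
  n=2: λ₂ = 11.28π²/0.9² ≈ 137.443 (4× faster decay)
  n=3: λ₃ = 25.38π²/0.9² ≈ 309.248 (9× faster decay)
As t → ∞, higher modes decay exponentially faster. The n=1 mode dominates: φ ~ c₁ sin(πx/0.9) e^{-λ₁t}.
Decay rate: λ₁ = 2.82π²/0.9² ≈ 34.361.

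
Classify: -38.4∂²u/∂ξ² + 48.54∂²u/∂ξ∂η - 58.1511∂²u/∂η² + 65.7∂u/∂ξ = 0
Elliptic (discriminant = -6575.87736).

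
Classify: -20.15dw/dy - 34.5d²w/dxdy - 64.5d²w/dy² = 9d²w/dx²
Rewriting in standard form: -9d²w/dx² - 34.5d²w/dxdy - 64.5d²w/dy² - 20.15dw/dy = 0. Elliptic (discriminant = -1131.75).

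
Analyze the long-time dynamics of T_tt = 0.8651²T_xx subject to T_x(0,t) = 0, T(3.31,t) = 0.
Long-time behavior: T oscillates (no decay). Energy is conserved; the solution oscillates indefinitely as standing waves.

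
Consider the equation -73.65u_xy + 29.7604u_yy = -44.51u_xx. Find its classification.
Rewriting in standard form: 44.51u_xx - 73.65u_xy + 29.7604u_yy = 0. Hyperbolic. (A = 44.51, B = -73.65, C = 29.7604 gives B² - 4AC = 125.780884.)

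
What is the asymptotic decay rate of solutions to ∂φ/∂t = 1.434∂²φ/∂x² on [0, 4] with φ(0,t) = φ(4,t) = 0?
Eigenvalues: λₙ = 1.434n²π²/4².
First three modes:
  n=1: λ₁ = 1.434π²/4² ≈ 0.885
  n=2: λ₂ = 5.736π²/4² ≈ 3.538 (4× faster decay)
  n=3: λ₃ = 12.906π²/4² ≈ 7.961 (9× faster decay)
As t → ∞, higher modes decay exponentially faster. The n=1 mode dominates: φ ~ c₁ sin(πx/4) e^{-λ₁t}.
Decay rate: λ₁ = 1.434π²/4² ≈ 0.885.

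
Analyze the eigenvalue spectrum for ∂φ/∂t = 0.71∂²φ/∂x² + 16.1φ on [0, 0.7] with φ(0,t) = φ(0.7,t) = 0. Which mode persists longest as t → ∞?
Eigenvalues: λₙ = 0.71n²π²/0.7² - 16.1.
First three modes:
  n=1: λ₁ = 0.71π²/0.7² - 16.1 ≈ -1.799
  n=2: λ₂ = 2.84π²/0.7² - 16.1 ≈ 41.103
  n=3: λ₃ = 6.39π²/0.7² - 16.1 ≈ 112.608
Since 0.71π²/0.7² ≈ 14.301 < 16.1, λ₁ < 0.
The n=1 mode grows fastest (−λₙ is largest for n=1) → dominates.
Asymptotic: φ ~ c₁ sin(πx/0.7) e^{1.799t} (exponential growth at rate −λ₁ ≈ 1.799).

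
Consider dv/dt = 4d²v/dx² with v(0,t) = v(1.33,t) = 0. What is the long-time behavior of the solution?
As t → ∞, v → 0. Heat diffuses out through both boundaries.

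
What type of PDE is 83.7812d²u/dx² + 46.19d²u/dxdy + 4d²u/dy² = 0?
With A = 83.7812, B = 46.19, C = 4, the discriminant is 793.0169. This is a hyperbolic PDE.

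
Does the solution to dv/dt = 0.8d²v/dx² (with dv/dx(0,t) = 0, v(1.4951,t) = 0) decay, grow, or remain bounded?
v → 0. Heat escapes through the Dirichlet boundary.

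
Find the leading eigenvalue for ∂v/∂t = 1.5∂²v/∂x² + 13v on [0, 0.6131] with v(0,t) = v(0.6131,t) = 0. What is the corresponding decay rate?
Eigenvalues: λₙ = 1.5n²π²/0.6131² - 13.
First three modes:
  n=1: λ₁ = 1.5π²/0.6131² - 13 ≈ 26.385
  n=2: λ₂ = 6π²/0.6131² - 13 ≈ 144.539
  n=3: λ₃ = 13.5π²/0.6131² - 13 ≈ 341.463
Since 1.5π²/0.6131² ≈ 39.385 > 13, all λₙ > 0.
The n=1 mode decays slowest → dominates as t → ∞.
Asymptotic: v ~ c₁ sin(πx/0.6131) e^{-λ₁t} with decay rate λ₁ ≈ 26.385.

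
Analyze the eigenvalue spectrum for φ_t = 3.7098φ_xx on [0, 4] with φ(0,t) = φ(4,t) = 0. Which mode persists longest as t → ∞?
Eigenvalues: λₙ = 3.7098n²π²/4².
First three modes:
  n=1: λ₁ = 3.7098π²/4² ≈ 2.288
  n=2: λ₂ = 14.8392π²/4² ≈ 9.154 (4× faster decay)
  n=3: λ₃ = 33.3882π²/4² ≈ 20.596 (9× faster decay)
As t → ∞, higher modes decay exponentially faster. The n=1 mode dominates: φ ~ c₁ sin(πx/4) e^{-λ₁t}.
Decay rate: λ₁ = 3.7098π²/4² ≈ 2.288.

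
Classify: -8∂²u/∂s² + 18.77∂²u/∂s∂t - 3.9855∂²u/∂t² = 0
Hyperbolic (discriminant = 224.7769).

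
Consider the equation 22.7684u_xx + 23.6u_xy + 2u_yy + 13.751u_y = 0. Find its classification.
Hyperbolic. (A = 22.7684, B = 23.6, C = 2 gives B² - 4AC = 374.8128.)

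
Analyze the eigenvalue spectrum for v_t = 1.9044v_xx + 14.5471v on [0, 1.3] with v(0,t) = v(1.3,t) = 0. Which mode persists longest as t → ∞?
Eigenvalues: λₙ = 1.9044n²π²/1.3² - 14.5471.
First three modes:
  n=1: λ₁ = 1.9044π²/1.3² - 14.5471 ≈ -3.425
  n=2: λ₂ = 7.6176π²/1.3² - 14.5471 ≈ 29.94
  n=3: λ₃ = 17.1396π²/1.3² - 14.5471 ≈ 85.548
Since 1.9044π²/1.3² ≈ 11.122 < 14.5471, λ₁ < 0.
The n=1 mode grows fastest (−λₙ is largest for n=1) → dominates.
Asymptotic: v ~ c₁ sin(πx/1.3) e^{3.425t} (exponential growth at rate −λ₁ ≈ 3.425).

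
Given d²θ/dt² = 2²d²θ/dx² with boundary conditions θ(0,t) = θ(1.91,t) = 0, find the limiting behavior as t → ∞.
θ oscillates (no decay). Energy is conserved; the solution oscillates indefinitely as standing waves.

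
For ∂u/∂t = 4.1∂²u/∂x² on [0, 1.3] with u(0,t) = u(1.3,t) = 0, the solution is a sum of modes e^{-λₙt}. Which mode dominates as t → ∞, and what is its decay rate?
Eigenvalues: λₙ = 4.1n²π²/1.3².
First three modes:
  n=1: λ₁ = 4.1π²/1.3² ≈ 23.944
  n=2: λ₂ = 16.4π²/1.3² ≈ 95.776 (4× faster decay)
  n=3: λ₃ = 36.9π²/1.3² ≈ 215.496 (9× faster decay)
As t → ∞, higher modes decay exponentially faster. The n=1 mode dominates: u ~ c₁ sin(πx/1.3) e^{-λ₁t}.
Decay rate: λ₁ = 4.1π²/1.3² ≈ 23.944.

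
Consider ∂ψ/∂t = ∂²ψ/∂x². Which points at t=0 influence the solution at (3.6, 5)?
The entire real line. The heat equation has infinite propagation speed: any initial disturbance instantly affects all points (though exponentially small far away).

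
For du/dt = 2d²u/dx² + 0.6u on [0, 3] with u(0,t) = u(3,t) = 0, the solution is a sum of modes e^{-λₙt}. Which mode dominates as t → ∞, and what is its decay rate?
Eigenvalues: λₙ = 2n²π²/3² - 0.6.
First three modes:
  n=1: λ₁ = 2π²/3² - 0.6 ≈ 1.593
  n=2: λ₂ = 8π²/3² - 0.6 ≈ 8.173
  n=3: λ₃ = 18π²/3² - 0.6 ≈ 19.139
Since 2π²/3² ≈ 2.193 > 0.6, all λₙ > 0.
The n=1 mode decays slowest → dominates as t → ∞.
Asymptotic: u ~ c₁ sin(πx/3) e^{-λ₁t} with decay rate λ₁ ≈ 1.593.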